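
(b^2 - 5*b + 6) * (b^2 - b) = b^4 - 6*b^3 + 11*b^2 - 6*b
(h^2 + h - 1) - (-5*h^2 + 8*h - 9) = 6*h^2 - 7*h + 8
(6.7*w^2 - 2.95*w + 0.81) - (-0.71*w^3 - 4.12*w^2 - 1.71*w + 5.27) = 0.71*w^3 + 10.82*w^2 - 1.24*w - 4.46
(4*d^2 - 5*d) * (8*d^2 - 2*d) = 32*d^4 - 48*d^3 + 10*d^2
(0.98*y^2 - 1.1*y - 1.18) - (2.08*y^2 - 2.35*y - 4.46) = -1.1*y^2 + 1.25*y + 3.28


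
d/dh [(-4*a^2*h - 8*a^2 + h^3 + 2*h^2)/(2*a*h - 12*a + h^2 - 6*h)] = (16*a + h^2 - 12*h - 12)/(h^2 - 12*h + 36)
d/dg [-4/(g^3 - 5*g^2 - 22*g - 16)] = 4*(3*g^2 - 10*g - 22)/(-g^3 + 5*g^2 + 22*g + 16)^2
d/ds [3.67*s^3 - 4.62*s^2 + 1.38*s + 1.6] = 11.01*s^2 - 9.24*s + 1.38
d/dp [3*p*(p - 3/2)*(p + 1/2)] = 9*p^2 - 6*p - 9/4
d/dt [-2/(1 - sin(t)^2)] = -4*sin(t)/cos(t)^3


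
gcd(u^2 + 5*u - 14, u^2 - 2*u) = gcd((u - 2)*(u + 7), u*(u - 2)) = u - 2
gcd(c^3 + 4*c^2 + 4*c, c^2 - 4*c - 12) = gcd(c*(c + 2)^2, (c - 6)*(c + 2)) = c + 2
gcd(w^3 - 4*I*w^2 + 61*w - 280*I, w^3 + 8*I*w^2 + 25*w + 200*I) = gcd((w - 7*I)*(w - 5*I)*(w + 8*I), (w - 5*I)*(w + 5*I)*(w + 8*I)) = w^2 + 3*I*w + 40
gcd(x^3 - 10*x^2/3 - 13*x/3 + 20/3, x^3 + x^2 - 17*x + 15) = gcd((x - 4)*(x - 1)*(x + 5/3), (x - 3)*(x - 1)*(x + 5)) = x - 1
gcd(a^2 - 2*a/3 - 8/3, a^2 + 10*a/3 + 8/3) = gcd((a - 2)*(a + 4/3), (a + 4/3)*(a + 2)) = a + 4/3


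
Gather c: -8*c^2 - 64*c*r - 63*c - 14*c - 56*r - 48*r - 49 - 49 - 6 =-8*c^2 + c*(-64*r - 77) - 104*r - 104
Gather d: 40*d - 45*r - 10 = 40*d - 45*r - 10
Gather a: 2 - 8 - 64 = -70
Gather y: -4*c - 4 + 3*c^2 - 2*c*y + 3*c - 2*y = 3*c^2 - c + y*(-2*c - 2) - 4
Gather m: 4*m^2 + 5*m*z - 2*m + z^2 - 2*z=4*m^2 + m*(5*z - 2) + z^2 - 2*z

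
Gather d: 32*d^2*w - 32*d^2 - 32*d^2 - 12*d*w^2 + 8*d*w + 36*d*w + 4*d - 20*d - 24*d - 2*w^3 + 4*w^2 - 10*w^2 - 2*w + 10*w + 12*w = d^2*(32*w - 64) + d*(-12*w^2 + 44*w - 40) - 2*w^3 - 6*w^2 + 20*w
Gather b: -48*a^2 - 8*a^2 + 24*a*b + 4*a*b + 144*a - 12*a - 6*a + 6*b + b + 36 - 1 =-56*a^2 + 126*a + b*(28*a + 7) + 35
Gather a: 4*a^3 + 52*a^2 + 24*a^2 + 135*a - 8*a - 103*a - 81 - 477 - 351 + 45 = 4*a^3 + 76*a^2 + 24*a - 864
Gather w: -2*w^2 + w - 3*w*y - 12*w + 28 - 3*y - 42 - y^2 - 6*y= -2*w^2 + w*(-3*y - 11) - y^2 - 9*y - 14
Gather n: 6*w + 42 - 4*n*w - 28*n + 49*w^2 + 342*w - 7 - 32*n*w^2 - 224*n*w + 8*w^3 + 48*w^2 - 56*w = n*(-32*w^2 - 228*w - 28) + 8*w^3 + 97*w^2 + 292*w + 35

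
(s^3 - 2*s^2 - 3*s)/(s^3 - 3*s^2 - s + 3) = s/(s - 1)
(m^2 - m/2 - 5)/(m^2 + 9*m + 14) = (m - 5/2)/(m + 7)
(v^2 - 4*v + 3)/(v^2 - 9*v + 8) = (v - 3)/(v - 8)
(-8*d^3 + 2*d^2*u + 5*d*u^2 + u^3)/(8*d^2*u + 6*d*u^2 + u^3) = (-d + u)/u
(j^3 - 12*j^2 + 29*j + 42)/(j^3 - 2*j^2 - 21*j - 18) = (j - 7)/(j + 3)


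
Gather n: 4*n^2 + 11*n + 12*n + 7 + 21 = 4*n^2 + 23*n + 28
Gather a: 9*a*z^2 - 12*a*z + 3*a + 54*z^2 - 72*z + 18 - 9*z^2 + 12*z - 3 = a*(9*z^2 - 12*z + 3) + 45*z^2 - 60*z + 15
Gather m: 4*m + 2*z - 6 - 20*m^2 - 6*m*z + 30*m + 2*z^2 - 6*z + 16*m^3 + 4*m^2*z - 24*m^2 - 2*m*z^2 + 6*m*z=16*m^3 + m^2*(4*z - 44) + m*(34 - 2*z^2) + 2*z^2 - 4*z - 6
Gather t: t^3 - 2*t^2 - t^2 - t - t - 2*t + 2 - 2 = t^3 - 3*t^2 - 4*t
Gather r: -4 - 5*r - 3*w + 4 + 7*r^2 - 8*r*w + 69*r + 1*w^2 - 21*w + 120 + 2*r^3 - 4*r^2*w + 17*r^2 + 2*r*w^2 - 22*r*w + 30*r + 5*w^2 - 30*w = 2*r^3 + r^2*(24 - 4*w) + r*(2*w^2 - 30*w + 94) + 6*w^2 - 54*w + 120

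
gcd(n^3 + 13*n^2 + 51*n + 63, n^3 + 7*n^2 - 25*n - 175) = n + 7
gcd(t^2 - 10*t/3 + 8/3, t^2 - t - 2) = t - 2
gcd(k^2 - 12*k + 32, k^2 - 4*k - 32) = k - 8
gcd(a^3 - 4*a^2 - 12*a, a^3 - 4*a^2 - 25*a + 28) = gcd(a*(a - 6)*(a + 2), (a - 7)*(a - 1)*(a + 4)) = 1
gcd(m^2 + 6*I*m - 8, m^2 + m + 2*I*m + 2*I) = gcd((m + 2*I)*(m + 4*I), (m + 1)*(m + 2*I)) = m + 2*I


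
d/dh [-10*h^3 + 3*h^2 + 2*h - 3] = -30*h^2 + 6*h + 2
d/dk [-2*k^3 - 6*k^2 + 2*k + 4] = -6*k^2 - 12*k + 2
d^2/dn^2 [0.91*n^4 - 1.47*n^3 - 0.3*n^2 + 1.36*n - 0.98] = 10.92*n^2 - 8.82*n - 0.6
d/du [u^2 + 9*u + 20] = 2*u + 9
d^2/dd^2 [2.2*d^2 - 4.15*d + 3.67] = 4.40000000000000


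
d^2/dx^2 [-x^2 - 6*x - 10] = -2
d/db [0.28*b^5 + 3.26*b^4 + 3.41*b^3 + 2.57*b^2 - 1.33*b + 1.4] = 1.4*b^4 + 13.04*b^3 + 10.23*b^2 + 5.14*b - 1.33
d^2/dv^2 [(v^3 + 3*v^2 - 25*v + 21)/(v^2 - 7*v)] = 6*(15*v^3 + 21*v^2 - 147*v + 343)/(v^3*(v^3 - 21*v^2 + 147*v - 343))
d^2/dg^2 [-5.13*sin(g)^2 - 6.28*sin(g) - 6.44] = 6.28*sin(g) - 10.26*cos(2*g)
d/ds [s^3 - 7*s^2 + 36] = s*(3*s - 14)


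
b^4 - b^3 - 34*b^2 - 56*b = b*(b - 7)*(b + 2)*(b + 4)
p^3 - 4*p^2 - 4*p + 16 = (p - 4)*(p - 2)*(p + 2)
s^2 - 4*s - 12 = (s - 6)*(s + 2)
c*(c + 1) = c^2 + c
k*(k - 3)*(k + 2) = k^3 - k^2 - 6*k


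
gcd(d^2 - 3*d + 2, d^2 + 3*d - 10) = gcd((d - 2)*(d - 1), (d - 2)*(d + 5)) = d - 2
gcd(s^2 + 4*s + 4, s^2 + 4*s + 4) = s^2 + 4*s + 4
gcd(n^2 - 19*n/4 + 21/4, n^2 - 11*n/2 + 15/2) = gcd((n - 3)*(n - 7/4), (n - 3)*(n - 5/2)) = n - 3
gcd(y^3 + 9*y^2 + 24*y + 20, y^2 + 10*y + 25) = y + 5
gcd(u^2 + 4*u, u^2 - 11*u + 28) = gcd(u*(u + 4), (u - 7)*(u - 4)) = 1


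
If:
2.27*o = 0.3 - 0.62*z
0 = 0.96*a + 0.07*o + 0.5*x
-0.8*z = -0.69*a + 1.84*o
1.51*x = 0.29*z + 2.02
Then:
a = -0.54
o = 0.70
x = 0.94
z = -2.07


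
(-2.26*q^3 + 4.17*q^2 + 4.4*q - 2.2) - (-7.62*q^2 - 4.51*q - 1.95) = -2.26*q^3 + 11.79*q^2 + 8.91*q - 0.25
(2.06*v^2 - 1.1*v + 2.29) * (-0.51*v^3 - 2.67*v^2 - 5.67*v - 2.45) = -1.0506*v^5 - 4.9392*v^4 - 9.9111*v^3 - 4.9243*v^2 - 10.2893*v - 5.6105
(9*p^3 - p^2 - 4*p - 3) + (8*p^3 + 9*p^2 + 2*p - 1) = 17*p^3 + 8*p^2 - 2*p - 4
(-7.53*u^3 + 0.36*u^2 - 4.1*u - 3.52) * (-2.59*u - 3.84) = 19.5027*u^4 + 27.9828*u^3 + 9.2366*u^2 + 24.8608*u + 13.5168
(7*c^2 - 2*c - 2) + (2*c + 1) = 7*c^2 - 1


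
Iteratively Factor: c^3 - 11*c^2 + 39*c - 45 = (c - 3)*(c^2 - 8*c + 15) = (c - 3)^2*(c - 5)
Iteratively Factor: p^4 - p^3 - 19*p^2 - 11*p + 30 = (p + 3)*(p^3 - 4*p^2 - 7*p + 10) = (p - 5)*(p + 3)*(p^2 + p - 2) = (p - 5)*(p + 2)*(p + 3)*(p - 1)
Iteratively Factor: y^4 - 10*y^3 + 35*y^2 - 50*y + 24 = (y - 3)*(y^3 - 7*y^2 + 14*y - 8) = (y - 3)*(y - 1)*(y^2 - 6*y + 8) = (y - 4)*(y - 3)*(y - 1)*(y - 2)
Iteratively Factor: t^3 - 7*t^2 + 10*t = (t)*(t^2 - 7*t + 10) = t*(t - 2)*(t - 5)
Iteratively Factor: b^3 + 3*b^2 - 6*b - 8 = (b + 4)*(b^2 - b - 2) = (b + 1)*(b + 4)*(b - 2)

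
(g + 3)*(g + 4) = g^2 + 7*g + 12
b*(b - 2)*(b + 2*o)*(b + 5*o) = b^4 + 7*b^3*o - 2*b^3 + 10*b^2*o^2 - 14*b^2*o - 20*b*o^2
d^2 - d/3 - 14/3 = (d - 7/3)*(d + 2)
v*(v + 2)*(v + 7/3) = v^3 + 13*v^2/3 + 14*v/3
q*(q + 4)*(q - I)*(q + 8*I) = q^4 + 4*q^3 + 7*I*q^3 + 8*q^2 + 28*I*q^2 + 32*q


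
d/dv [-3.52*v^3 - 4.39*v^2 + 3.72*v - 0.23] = -10.56*v^2 - 8.78*v + 3.72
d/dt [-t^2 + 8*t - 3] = 8 - 2*t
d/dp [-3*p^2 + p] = 1 - 6*p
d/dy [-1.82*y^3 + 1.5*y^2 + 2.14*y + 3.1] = -5.46*y^2 + 3.0*y + 2.14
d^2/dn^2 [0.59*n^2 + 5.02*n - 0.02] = 1.18000000000000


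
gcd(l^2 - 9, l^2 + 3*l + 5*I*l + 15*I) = l + 3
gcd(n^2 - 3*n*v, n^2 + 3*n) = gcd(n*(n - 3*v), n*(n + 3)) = n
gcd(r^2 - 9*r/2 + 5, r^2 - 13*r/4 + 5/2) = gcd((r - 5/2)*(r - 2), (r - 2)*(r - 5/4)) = r - 2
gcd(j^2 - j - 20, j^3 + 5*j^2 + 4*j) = j + 4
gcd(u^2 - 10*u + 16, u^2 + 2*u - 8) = u - 2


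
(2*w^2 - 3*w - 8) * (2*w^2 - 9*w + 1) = 4*w^4 - 24*w^3 + 13*w^2 + 69*w - 8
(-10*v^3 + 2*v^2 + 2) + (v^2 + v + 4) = -10*v^3 + 3*v^2 + v + 6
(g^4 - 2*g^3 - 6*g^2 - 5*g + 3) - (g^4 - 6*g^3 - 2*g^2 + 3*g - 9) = 4*g^3 - 4*g^2 - 8*g + 12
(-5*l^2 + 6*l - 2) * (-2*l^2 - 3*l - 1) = 10*l^4 + 3*l^3 - 9*l^2 + 2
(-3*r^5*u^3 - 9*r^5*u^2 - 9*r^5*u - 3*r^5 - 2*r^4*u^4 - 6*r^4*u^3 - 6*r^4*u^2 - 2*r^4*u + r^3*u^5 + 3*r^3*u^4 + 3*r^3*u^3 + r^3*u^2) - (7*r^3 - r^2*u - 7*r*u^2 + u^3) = -3*r^5*u^3 - 9*r^5*u^2 - 9*r^5*u - 3*r^5 - 2*r^4*u^4 - 6*r^4*u^3 - 6*r^4*u^2 - 2*r^4*u + r^3*u^5 + 3*r^3*u^4 + 3*r^3*u^3 + r^3*u^2 - 7*r^3 + r^2*u + 7*r*u^2 - u^3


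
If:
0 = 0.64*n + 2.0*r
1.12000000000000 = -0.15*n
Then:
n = -7.47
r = 2.39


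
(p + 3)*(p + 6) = p^2 + 9*p + 18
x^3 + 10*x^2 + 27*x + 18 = (x + 1)*(x + 3)*(x + 6)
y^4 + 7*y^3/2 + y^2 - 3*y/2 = y*(y - 1/2)*(y + 1)*(y + 3)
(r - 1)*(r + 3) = r^2 + 2*r - 3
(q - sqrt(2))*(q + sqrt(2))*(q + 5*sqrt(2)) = q^3 + 5*sqrt(2)*q^2 - 2*q - 10*sqrt(2)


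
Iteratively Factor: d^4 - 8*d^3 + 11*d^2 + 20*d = (d + 1)*(d^3 - 9*d^2 + 20*d) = d*(d + 1)*(d^2 - 9*d + 20) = d*(d - 5)*(d + 1)*(d - 4)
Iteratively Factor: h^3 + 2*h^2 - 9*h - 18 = (h + 3)*(h^2 - h - 6) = (h + 2)*(h + 3)*(h - 3)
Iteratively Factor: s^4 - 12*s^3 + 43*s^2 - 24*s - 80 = (s - 4)*(s^3 - 8*s^2 + 11*s + 20) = (s - 4)*(s + 1)*(s^2 - 9*s + 20) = (s - 5)*(s - 4)*(s + 1)*(s - 4)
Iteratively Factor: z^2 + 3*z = (z)*(z + 3)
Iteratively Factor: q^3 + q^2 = (q)*(q^2 + q) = q*(q + 1)*(q)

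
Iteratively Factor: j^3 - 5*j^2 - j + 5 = (j - 1)*(j^2 - 4*j - 5) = (j - 5)*(j - 1)*(j + 1)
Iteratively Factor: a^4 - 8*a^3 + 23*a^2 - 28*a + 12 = (a - 3)*(a^3 - 5*a^2 + 8*a - 4) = (a - 3)*(a - 2)*(a^2 - 3*a + 2) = (a - 3)*(a - 2)*(a - 1)*(a - 2)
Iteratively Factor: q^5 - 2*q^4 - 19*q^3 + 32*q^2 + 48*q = (q - 3)*(q^4 + q^3 - 16*q^2 - 16*q) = (q - 3)*(q + 4)*(q^3 - 3*q^2 - 4*q) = (q - 4)*(q - 3)*(q + 4)*(q^2 + q) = (q - 4)*(q - 3)*(q + 1)*(q + 4)*(q)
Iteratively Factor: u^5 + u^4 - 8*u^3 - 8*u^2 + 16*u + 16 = (u + 2)*(u^4 - u^3 - 6*u^2 + 4*u + 8) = (u - 2)*(u + 2)*(u^3 + u^2 - 4*u - 4) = (u - 2)*(u + 2)^2*(u^2 - u - 2) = (u - 2)^2*(u + 2)^2*(u + 1)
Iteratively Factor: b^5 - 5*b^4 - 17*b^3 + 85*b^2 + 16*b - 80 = (b - 1)*(b^4 - 4*b^3 - 21*b^2 + 64*b + 80) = (b - 1)*(b + 1)*(b^3 - 5*b^2 - 16*b + 80) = (b - 1)*(b + 1)*(b + 4)*(b^2 - 9*b + 20) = (b - 5)*(b - 1)*(b + 1)*(b + 4)*(b - 4)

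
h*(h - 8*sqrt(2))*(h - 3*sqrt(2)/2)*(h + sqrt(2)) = h^4 - 17*sqrt(2)*h^3/2 + 5*h^2 + 24*sqrt(2)*h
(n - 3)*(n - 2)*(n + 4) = n^3 - n^2 - 14*n + 24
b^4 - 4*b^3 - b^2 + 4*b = b*(b - 4)*(b - 1)*(b + 1)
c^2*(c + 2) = c^3 + 2*c^2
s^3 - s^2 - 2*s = s*(s - 2)*(s + 1)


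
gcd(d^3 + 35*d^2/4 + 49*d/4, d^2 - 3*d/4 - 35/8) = d + 7/4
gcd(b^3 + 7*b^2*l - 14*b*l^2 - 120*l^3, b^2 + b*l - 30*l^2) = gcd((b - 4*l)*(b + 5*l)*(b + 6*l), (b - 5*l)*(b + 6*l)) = b + 6*l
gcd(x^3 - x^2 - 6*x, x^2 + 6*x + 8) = x + 2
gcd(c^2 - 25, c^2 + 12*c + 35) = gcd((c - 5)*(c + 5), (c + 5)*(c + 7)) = c + 5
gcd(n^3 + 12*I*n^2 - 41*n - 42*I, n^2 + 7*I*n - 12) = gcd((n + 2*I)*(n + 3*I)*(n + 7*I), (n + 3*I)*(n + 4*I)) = n + 3*I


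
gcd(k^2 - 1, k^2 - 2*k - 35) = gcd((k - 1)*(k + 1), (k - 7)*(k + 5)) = 1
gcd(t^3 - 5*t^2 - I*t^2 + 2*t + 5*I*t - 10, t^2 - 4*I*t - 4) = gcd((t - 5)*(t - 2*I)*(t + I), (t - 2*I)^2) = t - 2*I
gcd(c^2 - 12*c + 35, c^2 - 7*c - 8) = 1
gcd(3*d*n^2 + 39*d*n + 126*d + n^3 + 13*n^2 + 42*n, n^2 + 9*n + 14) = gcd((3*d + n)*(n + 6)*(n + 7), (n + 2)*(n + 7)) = n + 7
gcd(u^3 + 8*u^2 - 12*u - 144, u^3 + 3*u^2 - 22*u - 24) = u^2 + 2*u - 24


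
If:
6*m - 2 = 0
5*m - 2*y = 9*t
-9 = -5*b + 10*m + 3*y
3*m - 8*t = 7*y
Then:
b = 340/141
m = 1/3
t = 29/141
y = -13/141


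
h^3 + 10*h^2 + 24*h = h*(h + 4)*(h + 6)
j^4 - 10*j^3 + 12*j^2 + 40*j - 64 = (j - 8)*(j - 2)^2*(j + 2)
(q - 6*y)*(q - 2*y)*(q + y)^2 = q^4 - 6*q^3*y - 3*q^2*y^2 + 16*q*y^3 + 12*y^4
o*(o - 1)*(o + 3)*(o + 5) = o^4 + 7*o^3 + 7*o^2 - 15*o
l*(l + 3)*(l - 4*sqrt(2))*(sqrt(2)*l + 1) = sqrt(2)*l^4 - 7*l^3 + 3*sqrt(2)*l^3 - 21*l^2 - 4*sqrt(2)*l^2 - 12*sqrt(2)*l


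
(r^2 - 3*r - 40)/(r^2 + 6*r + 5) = (r - 8)/(r + 1)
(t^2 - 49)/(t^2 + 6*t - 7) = (t - 7)/(t - 1)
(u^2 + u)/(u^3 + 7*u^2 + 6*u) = 1/(u + 6)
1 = 1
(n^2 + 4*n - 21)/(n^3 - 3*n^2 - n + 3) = (n + 7)/(n^2 - 1)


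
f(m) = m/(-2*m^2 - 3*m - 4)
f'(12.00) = 0.00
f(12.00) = -0.04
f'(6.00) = 0.01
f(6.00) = -0.06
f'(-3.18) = 0.08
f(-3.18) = 0.22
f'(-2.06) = 0.11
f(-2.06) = 0.33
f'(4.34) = 0.01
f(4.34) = -0.08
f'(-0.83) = -0.31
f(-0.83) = 0.29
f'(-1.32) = -0.04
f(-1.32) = 0.37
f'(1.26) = -0.01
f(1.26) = -0.12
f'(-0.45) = -0.39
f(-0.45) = 0.15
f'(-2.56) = 0.10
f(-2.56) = 0.27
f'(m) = m*(4*m + 3)/(-2*m^2 - 3*m - 4)^2 + 1/(-2*m^2 - 3*m - 4) = 2*(m^2 - 2)/(4*m^4 + 12*m^3 + 25*m^2 + 24*m + 16)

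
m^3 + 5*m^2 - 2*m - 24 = (m - 2)*(m + 3)*(m + 4)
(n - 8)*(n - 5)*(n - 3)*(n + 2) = n^4 - 14*n^3 + 47*n^2 + 38*n - 240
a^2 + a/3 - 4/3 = (a - 1)*(a + 4/3)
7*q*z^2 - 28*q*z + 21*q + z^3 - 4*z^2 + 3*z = (7*q + z)*(z - 3)*(z - 1)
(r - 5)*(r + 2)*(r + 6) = r^3 + 3*r^2 - 28*r - 60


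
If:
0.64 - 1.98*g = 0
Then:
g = 0.32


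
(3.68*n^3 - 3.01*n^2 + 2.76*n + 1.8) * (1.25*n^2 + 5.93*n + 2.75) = 4.6*n^5 + 18.0599*n^4 - 4.2793*n^3 + 10.3393*n^2 + 18.264*n + 4.95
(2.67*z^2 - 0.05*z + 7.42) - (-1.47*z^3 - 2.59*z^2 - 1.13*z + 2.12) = 1.47*z^3 + 5.26*z^2 + 1.08*z + 5.3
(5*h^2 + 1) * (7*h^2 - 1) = 35*h^4 + 2*h^2 - 1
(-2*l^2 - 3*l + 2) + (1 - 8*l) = -2*l^2 - 11*l + 3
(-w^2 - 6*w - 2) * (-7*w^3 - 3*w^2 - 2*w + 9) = 7*w^5 + 45*w^4 + 34*w^3 + 9*w^2 - 50*w - 18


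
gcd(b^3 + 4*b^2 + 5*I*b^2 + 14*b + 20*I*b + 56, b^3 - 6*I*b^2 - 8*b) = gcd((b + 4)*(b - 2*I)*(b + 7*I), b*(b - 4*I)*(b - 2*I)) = b - 2*I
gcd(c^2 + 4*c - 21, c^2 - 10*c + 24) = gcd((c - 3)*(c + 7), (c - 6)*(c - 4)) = 1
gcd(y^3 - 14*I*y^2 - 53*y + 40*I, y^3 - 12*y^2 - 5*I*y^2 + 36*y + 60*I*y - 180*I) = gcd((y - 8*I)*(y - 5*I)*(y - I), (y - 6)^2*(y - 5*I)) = y - 5*I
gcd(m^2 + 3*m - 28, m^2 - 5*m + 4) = m - 4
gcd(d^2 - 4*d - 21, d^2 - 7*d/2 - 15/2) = 1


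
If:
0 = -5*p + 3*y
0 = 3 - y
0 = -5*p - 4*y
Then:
No Solution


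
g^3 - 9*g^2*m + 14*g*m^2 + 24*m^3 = (g - 6*m)*(g - 4*m)*(g + m)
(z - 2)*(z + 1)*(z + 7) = z^3 + 6*z^2 - 9*z - 14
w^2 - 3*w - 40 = (w - 8)*(w + 5)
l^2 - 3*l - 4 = (l - 4)*(l + 1)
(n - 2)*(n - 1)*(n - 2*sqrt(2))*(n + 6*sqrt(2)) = n^4 - 3*n^3 + 4*sqrt(2)*n^3 - 22*n^2 - 12*sqrt(2)*n^2 + 8*sqrt(2)*n + 72*n - 48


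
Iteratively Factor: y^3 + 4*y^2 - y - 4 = (y + 1)*(y^2 + 3*y - 4) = (y + 1)*(y + 4)*(y - 1)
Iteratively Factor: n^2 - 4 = (n + 2)*(n - 2)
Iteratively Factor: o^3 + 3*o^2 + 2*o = (o + 2)*(o^2 + o) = o*(o + 2)*(o + 1)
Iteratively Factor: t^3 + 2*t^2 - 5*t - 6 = (t + 3)*(t^2 - t - 2) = (t - 2)*(t + 3)*(t + 1)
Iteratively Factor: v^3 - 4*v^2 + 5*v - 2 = (v - 1)*(v^2 - 3*v + 2) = (v - 2)*(v - 1)*(v - 1)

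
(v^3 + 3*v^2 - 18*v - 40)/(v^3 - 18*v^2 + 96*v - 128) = (v^3 + 3*v^2 - 18*v - 40)/(v^3 - 18*v^2 + 96*v - 128)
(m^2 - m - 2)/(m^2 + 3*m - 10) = (m + 1)/(m + 5)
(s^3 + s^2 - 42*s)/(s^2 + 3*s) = (s^2 + s - 42)/(s + 3)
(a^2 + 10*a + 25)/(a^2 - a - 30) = (a + 5)/(a - 6)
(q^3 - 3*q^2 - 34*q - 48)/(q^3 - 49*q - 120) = (q + 2)/(q + 5)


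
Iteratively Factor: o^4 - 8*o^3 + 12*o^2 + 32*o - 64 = (o - 4)*(o^3 - 4*o^2 - 4*o + 16) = (o - 4)^2*(o^2 - 4) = (o - 4)^2*(o - 2)*(o + 2)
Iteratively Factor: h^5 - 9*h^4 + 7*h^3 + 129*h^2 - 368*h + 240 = (h - 1)*(h^4 - 8*h^3 - h^2 + 128*h - 240) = (h - 1)*(h + 4)*(h^3 - 12*h^2 + 47*h - 60) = (h - 5)*(h - 1)*(h + 4)*(h^2 - 7*h + 12) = (h - 5)*(h - 3)*(h - 1)*(h + 4)*(h - 4)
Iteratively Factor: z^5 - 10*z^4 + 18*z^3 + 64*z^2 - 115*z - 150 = (z - 5)*(z^4 - 5*z^3 - 7*z^2 + 29*z + 30) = (z - 5)*(z + 1)*(z^3 - 6*z^2 - z + 30) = (z - 5)*(z - 3)*(z + 1)*(z^2 - 3*z - 10) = (z - 5)*(z - 3)*(z + 1)*(z + 2)*(z - 5)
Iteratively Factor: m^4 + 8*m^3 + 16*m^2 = (m)*(m^3 + 8*m^2 + 16*m) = m*(m + 4)*(m^2 + 4*m) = m*(m + 4)^2*(m)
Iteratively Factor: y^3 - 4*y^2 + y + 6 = (y + 1)*(y^2 - 5*y + 6) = (y - 2)*(y + 1)*(y - 3)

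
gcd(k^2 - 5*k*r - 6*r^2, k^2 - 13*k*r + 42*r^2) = -k + 6*r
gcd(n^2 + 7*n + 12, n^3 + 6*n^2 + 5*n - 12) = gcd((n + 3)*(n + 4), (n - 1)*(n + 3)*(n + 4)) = n^2 + 7*n + 12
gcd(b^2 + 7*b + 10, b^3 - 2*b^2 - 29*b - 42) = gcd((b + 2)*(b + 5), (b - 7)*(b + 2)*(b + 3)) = b + 2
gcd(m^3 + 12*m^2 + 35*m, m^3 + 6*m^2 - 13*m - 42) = m + 7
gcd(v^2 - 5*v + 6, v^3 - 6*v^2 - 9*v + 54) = v - 3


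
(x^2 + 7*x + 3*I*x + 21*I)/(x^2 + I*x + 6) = (x + 7)/(x - 2*I)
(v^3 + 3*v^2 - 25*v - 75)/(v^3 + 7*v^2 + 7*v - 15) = (v - 5)/(v - 1)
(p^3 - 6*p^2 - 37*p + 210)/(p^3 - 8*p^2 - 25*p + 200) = (p^2 - p - 42)/(p^2 - 3*p - 40)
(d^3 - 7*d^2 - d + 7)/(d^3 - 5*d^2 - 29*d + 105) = (d^2 - 1)/(d^2 + 2*d - 15)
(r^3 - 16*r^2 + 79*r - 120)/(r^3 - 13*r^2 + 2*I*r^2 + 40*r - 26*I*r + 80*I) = (r - 3)/(r + 2*I)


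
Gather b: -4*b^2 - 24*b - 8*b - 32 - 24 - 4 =-4*b^2 - 32*b - 60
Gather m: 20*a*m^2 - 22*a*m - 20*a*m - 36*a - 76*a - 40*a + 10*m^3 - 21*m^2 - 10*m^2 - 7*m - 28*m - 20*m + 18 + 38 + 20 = -152*a + 10*m^3 + m^2*(20*a - 31) + m*(-42*a - 55) + 76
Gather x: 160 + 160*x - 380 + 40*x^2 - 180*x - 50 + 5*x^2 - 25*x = 45*x^2 - 45*x - 270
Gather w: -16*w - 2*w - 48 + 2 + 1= -18*w - 45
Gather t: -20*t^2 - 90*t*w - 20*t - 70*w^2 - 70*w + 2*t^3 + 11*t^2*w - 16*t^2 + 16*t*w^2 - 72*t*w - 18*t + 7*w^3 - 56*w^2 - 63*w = 2*t^3 + t^2*(11*w - 36) + t*(16*w^2 - 162*w - 38) + 7*w^3 - 126*w^2 - 133*w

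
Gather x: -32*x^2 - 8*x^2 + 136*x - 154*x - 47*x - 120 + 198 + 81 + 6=-40*x^2 - 65*x + 165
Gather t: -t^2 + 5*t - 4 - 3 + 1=-t^2 + 5*t - 6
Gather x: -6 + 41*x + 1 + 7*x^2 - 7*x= 7*x^2 + 34*x - 5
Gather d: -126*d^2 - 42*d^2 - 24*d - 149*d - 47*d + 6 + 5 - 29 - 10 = -168*d^2 - 220*d - 28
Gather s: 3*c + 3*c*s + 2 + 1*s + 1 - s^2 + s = 3*c - s^2 + s*(3*c + 2) + 3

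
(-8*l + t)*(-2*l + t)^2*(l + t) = -32*l^4 + 4*l^3*t + 24*l^2*t^2 - 11*l*t^3 + t^4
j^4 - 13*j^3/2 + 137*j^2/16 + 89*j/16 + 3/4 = (j - 4)*(j - 3)*(j + 1/4)^2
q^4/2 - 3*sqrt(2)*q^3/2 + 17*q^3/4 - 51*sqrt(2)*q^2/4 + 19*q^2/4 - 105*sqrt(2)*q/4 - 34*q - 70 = (q/2 + sqrt(2)/2)*(q + 7/2)*(q + 5)*(q - 4*sqrt(2))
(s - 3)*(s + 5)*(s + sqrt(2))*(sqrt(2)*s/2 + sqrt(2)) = sqrt(2)*s^4/2 + s^3 + 2*sqrt(2)*s^3 - 11*sqrt(2)*s^2/2 + 4*s^2 - 15*sqrt(2)*s - 11*s - 30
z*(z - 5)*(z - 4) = z^3 - 9*z^2 + 20*z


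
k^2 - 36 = (k - 6)*(k + 6)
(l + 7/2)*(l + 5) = l^2 + 17*l/2 + 35/2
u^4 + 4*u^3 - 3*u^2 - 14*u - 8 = (u - 2)*(u + 1)^2*(u + 4)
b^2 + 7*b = b*(b + 7)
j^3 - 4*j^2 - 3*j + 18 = (j - 3)^2*(j + 2)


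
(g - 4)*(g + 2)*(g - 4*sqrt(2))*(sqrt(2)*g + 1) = sqrt(2)*g^4 - 7*g^3 - 2*sqrt(2)*g^3 - 12*sqrt(2)*g^2 + 14*g^2 + 8*sqrt(2)*g + 56*g + 32*sqrt(2)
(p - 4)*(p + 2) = p^2 - 2*p - 8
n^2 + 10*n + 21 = (n + 3)*(n + 7)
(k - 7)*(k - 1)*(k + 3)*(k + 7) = k^4 + 2*k^3 - 52*k^2 - 98*k + 147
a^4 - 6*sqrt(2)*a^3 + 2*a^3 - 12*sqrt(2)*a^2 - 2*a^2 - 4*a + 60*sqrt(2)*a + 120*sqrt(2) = (a + 2)*(a - 5*sqrt(2))*(a - 3*sqrt(2))*(a + 2*sqrt(2))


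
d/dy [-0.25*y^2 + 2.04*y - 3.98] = 2.04 - 0.5*y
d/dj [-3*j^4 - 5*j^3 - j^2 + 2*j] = -12*j^3 - 15*j^2 - 2*j + 2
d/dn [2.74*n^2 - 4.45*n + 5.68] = 5.48*n - 4.45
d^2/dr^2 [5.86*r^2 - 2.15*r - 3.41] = 11.7200000000000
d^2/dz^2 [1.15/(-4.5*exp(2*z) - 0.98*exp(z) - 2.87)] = (-1.15*(9.0*exp(z) + 0.98)*(18.0*exp(z) + 1.96)*exp(z) + (20.7*exp(z) + 1.127)*(4.5*exp(2*z) + 0.98*exp(z) + 2.87))*exp(z)/(4.5*exp(2*z) + 0.98*exp(z) + 2.87)^3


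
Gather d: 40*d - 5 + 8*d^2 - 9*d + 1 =8*d^2 + 31*d - 4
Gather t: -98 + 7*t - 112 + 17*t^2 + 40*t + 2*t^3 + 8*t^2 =2*t^3 + 25*t^2 + 47*t - 210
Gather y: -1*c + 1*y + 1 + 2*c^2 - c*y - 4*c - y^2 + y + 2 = 2*c^2 - 5*c - y^2 + y*(2 - c) + 3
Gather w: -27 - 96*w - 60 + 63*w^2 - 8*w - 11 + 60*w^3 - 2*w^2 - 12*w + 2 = 60*w^3 + 61*w^2 - 116*w - 96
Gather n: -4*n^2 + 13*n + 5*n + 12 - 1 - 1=-4*n^2 + 18*n + 10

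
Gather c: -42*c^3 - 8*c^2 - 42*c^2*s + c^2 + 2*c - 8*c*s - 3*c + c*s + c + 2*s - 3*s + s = -42*c^3 + c^2*(-42*s - 7) - 7*c*s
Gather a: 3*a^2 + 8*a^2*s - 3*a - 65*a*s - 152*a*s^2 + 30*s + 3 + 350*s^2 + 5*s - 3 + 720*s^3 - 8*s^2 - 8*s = a^2*(8*s + 3) + a*(-152*s^2 - 65*s - 3) + 720*s^3 + 342*s^2 + 27*s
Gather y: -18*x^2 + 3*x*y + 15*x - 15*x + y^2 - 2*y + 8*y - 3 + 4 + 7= -18*x^2 + y^2 + y*(3*x + 6) + 8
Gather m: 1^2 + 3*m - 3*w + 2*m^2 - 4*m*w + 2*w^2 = 2*m^2 + m*(3 - 4*w) + 2*w^2 - 3*w + 1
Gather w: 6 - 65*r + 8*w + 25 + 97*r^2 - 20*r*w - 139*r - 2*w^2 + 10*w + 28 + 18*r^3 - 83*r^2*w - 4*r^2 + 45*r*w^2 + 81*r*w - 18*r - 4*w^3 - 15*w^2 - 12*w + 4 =18*r^3 + 93*r^2 - 222*r - 4*w^3 + w^2*(45*r - 17) + w*(-83*r^2 + 61*r + 6) + 63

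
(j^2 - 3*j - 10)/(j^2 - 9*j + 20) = (j + 2)/(j - 4)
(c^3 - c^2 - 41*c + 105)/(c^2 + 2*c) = (c^3 - c^2 - 41*c + 105)/(c*(c + 2))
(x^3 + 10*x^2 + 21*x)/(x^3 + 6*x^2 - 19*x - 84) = x/(x - 4)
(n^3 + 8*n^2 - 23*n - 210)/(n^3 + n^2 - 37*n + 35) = (n + 6)/(n - 1)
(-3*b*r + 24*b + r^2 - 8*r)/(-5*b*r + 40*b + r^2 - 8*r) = (-3*b + r)/(-5*b + r)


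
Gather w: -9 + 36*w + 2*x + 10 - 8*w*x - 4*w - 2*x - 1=w*(32 - 8*x)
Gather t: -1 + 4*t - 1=4*t - 2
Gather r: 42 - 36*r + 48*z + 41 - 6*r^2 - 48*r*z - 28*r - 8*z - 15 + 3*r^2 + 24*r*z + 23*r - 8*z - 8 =-3*r^2 + r*(-24*z - 41) + 32*z + 60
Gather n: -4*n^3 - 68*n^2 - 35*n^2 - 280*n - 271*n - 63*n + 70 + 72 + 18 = -4*n^3 - 103*n^2 - 614*n + 160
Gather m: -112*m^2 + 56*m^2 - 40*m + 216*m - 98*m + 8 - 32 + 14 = -56*m^2 + 78*m - 10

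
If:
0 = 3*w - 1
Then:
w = 1/3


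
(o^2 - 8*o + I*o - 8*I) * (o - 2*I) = o^3 - 8*o^2 - I*o^2 + 2*o + 8*I*o - 16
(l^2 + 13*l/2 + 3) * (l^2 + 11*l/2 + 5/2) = l^4 + 12*l^3 + 165*l^2/4 + 131*l/4 + 15/2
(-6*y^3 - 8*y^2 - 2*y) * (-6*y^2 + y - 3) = 36*y^5 + 42*y^4 + 22*y^3 + 22*y^2 + 6*y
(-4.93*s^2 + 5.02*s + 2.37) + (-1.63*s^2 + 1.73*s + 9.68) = -6.56*s^2 + 6.75*s + 12.05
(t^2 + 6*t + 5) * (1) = t^2 + 6*t + 5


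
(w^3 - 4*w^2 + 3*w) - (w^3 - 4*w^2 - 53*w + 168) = 56*w - 168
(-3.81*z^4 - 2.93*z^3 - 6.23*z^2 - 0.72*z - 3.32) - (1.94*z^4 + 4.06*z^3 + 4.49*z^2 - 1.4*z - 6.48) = -5.75*z^4 - 6.99*z^3 - 10.72*z^2 + 0.68*z + 3.16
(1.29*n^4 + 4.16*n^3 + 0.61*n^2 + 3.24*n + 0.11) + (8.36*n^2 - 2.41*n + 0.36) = 1.29*n^4 + 4.16*n^3 + 8.97*n^2 + 0.83*n + 0.47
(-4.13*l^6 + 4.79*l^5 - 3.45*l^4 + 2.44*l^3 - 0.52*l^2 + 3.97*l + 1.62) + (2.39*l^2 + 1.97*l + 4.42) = -4.13*l^6 + 4.79*l^5 - 3.45*l^4 + 2.44*l^3 + 1.87*l^2 + 5.94*l + 6.04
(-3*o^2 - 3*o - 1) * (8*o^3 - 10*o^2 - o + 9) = -24*o^5 + 6*o^4 + 25*o^3 - 14*o^2 - 26*o - 9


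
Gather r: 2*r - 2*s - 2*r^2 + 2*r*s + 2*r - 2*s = -2*r^2 + r*(2*s + 4) - 4*s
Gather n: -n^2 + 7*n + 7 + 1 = -n^2 + 7*n + 8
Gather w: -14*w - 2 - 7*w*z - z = w*(-7*z - 14) - z - 2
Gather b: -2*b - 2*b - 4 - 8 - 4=-4*b - 16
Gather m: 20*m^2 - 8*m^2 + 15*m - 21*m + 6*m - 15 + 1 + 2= 12*m^2 - 12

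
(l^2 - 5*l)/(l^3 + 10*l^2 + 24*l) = (l - 5)/(l^2 + 10*l + 24)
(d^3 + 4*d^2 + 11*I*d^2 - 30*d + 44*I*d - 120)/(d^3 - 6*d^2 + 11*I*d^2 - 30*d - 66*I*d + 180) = (d + 4)/(d - 6)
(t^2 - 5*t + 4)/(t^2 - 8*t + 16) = (t - 1)/(t - 4)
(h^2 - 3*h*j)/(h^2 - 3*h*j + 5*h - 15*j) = h/(h + 5)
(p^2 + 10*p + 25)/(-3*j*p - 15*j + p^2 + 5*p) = (p + 5)/(-3*j + p)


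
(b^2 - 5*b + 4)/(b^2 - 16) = (b - 1)/(b + 4)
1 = 1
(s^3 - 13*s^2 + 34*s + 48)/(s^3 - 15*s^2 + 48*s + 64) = (s - 6)/(s - 8)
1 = 1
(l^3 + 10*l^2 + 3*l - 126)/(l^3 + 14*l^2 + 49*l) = (l^2 + 3*l - 18)/(l*(l + 7))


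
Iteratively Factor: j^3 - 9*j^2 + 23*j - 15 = (j - 1)*(j^2 - 8*j + 15) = (j - 3)*(j - 1)*(j - 5)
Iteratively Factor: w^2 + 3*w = (w)*(w + 3)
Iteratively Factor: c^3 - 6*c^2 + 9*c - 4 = (c - 1)*(c^2 - 5*c + 4) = (c - 1)^2*(c - 4)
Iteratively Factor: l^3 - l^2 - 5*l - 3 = (l + 1)*(l^2 - 2*l - 3) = (l - 3)*(l + 1)*(l + 1)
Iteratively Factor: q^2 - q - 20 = (q + 4)*(q - 5)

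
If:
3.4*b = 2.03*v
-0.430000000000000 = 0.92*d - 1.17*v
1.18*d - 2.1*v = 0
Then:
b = -0.55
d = -1.64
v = -0.92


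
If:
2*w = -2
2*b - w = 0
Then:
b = -1/2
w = -1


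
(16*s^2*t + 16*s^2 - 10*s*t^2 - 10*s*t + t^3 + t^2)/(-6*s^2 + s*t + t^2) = (-8*s*t - 8*s + t^2 + t)/(3*s + t)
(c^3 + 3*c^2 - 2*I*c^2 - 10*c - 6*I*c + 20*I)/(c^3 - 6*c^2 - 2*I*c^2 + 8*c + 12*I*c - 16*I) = (c + 5)/(c - 4)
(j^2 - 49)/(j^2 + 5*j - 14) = (j - 7)/(j - 2)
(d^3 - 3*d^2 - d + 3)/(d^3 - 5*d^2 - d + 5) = (d - 3)/(d - 5)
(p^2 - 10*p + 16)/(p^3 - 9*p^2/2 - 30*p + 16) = 2*(p - 2)/(2*p^2 + 7*p - 4)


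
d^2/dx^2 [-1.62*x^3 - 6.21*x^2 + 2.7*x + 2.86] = -9.72*x - 12.42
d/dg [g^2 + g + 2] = 2*g + 1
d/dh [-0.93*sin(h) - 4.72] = -0.93*cos(h)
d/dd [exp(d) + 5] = exp(d)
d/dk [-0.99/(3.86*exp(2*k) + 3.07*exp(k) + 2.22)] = (7.6428*exp(k) + 3.0393)*exp(k)/(3.86*exp(2*k) + 3.07*exp(k) + 2.22)^2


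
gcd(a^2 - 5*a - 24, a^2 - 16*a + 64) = a - 8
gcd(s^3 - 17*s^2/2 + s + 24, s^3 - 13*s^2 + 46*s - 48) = s^2 - 10*s + 16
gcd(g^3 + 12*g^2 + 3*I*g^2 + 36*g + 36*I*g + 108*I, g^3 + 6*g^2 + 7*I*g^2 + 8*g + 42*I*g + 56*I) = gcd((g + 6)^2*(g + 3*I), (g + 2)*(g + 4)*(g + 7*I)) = 1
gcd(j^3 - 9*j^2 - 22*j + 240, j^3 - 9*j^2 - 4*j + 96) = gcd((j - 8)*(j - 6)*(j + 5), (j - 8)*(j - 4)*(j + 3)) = j - 8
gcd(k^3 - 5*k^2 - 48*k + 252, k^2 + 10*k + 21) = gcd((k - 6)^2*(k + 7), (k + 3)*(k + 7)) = k + 7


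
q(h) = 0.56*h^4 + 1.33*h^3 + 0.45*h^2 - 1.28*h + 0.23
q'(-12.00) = -3308.24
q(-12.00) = 9394.31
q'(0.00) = -1.28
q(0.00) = 0.23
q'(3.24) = 119.71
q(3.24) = 107.75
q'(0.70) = 2.07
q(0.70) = 0.15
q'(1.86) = 28.61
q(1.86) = 14.67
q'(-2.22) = -8.12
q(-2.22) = 4.34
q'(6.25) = 707.08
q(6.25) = 1189.01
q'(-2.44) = -12.26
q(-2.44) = 6.56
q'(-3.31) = -41.78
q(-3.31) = 28.39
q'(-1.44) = -0.99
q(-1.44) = 1.44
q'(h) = 2.24*h^3 + 3.99*h^2 + 0.9*h - 1.28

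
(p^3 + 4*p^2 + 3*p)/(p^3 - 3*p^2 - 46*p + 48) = p*(p^2 + 4*p + 3)/(p^3 - 3*p^2 - 46*p + 48)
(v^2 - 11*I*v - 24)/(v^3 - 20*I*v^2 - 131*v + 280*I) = (v - 3*I)/(v^2 - 12*I*v - 35)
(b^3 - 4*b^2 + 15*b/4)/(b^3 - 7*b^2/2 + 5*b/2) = (b - 3/2)/(b - 1)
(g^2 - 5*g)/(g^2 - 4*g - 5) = g/(g + 1)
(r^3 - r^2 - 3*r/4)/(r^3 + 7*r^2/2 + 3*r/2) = (r - 3/2)/(r + 3)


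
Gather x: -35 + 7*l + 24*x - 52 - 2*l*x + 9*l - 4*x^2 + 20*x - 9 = 16*l - 4*x^2 + x*(44 - 2*l) - 96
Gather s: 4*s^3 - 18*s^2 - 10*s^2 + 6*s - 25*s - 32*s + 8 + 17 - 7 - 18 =4*s^3 - 28*s^2 - 51*s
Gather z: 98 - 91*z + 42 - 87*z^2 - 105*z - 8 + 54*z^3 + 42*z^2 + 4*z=54*z^3 - 45*z^2 - 192*z + 132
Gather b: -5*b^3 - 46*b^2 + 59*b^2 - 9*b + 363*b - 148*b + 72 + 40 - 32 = -5*b^3 + 13*b^2 + 206*b + 80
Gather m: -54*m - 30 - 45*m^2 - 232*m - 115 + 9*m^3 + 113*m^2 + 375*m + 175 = 9*m^3 + 68*m^2 + 89*m + 30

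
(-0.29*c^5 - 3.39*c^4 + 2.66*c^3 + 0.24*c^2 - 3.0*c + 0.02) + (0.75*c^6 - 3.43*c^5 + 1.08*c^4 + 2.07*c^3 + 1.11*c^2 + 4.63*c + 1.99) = 0.75*c^6 - 3.72*c^5 - 2.31*c^4 + 4.73*c^3 + 1.35*c^2 + 1.63*c + 2.01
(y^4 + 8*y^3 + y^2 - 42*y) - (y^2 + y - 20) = y^4 + 8*y^3 - 43*y + 20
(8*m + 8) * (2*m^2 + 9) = 16*m^3 + 16*m^2 + 72*m + 72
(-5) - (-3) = -2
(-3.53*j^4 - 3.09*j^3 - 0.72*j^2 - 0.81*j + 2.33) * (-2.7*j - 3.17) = 9.531*j^5 + 19.5331*j^4 + 11.7393*j^3 + 4.4694*j^2 - 3.7233*j - 7.3861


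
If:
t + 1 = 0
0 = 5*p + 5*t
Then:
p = 1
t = -1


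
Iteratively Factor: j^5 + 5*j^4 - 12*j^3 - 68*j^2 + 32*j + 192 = (j + 2)*(j^4 + 3*j^3 - 18*j^2 - 32*j + 96) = (j - 3)*(j + 2)*(j^3 + 6*j^2 - 32) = (j - 3)*(j - 2)*(j + 2)*(j^2 + 8*j + 16) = (j - 3)*(j - 2)*(j + 2)*(j + 4)*(j + 4)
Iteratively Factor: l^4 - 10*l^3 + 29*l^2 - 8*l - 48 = (l - 3)*(l^3 - 7*l^2 + 8*l + 16) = (l - 3)*(l + 1)*(l^2 - 8*l + 16) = (l - 4)*(l - 3)*(l + 1)*(l - 4)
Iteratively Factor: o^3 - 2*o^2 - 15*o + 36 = (o - 3)*(o^2 + o - 12) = (o - 3)^2*(o + 4)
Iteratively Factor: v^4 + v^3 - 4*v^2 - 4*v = (v)*(v^3 + v^2 - 4*v - 4) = v*(v - 2)*(v^2 + 3*v + 2) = v*(v - 2)*(v + 2)*(v + 1)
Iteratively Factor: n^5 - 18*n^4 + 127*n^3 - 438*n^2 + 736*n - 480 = (n - 4)*(n^4 - 14*n^3 + 71*n^2 - 154*n + 120) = (n - 4)^2*(n^3 - 10*n^2 + 31*n - 30) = (n - 4)^2*(n - 3)*(n^2 - 7*n + 10) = (n - 4)^2*(n - 3)*(n - 2)*(n - 5)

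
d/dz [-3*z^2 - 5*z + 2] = -6*z - 5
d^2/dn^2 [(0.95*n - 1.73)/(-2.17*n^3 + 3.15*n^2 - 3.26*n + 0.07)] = (-26.84073*n^5 + 136.719114*n^4 - 194.61841*n^3 + 174.694086*n^2 - 103.758648*n + 35.574986)/(10.218313*n^9 - 44.499105*n^8 + 110.648517*n^7 - 165.947124*n^6 + 169.098636*n^5 - 105.485709*n^4 + 38.990855*n^3 - 2.278101*n^2 + 0.047922*n - 0.000343)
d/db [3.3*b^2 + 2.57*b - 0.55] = 6.6*b + 2.57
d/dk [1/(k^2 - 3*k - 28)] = (3 - 2*k)/(-k^2 + 3*k + 28)^2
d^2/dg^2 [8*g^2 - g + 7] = 16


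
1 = 1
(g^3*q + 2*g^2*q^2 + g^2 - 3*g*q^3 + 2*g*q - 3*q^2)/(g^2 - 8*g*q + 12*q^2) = (g^3*q + 2*g^2*q^2 + g^2 - 3*g*q^3 + 2*g*q - 3*q^2)/(g^2 - 8*g*q + 12*q^2)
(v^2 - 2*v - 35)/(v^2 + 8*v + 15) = (v - 7)/(v + 3)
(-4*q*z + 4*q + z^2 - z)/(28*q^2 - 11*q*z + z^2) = (z - 1)/(-7*q + z)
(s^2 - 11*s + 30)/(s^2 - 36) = (s - 5)/(s + 6)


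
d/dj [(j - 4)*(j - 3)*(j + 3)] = 3*j^2 - 8*j - 9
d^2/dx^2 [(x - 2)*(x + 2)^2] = 6*x + 4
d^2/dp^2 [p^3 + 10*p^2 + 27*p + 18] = 6*p + 20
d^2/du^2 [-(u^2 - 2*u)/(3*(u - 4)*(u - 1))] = 2*(-u^3 + 4*u^2 - 8*u + 8)/(u^6 - 15*u^5 + 87*u^4 - 245*u^3 + 348*u^2 - 240*u + 64)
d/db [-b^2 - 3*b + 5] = -2*b - 3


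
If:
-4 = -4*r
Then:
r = 1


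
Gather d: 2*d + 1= 2*d + 1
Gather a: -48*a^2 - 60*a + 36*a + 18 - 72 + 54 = -48*a^2 - 24*a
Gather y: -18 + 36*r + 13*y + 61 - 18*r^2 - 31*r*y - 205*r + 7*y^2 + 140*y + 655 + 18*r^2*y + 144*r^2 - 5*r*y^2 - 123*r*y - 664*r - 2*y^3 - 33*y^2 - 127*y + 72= 126*r^2 - 833*r - 2*y^3 + y^2*(-5*r - 26) + y*(18*r^2 - 154*r + 26) + 770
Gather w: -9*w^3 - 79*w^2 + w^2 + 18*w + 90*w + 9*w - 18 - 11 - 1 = -9*w^3 - 78*w^2 + 117*w - 30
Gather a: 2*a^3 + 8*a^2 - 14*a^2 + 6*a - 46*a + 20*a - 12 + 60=2*a^3 - 6*a^2 - 20*a + 48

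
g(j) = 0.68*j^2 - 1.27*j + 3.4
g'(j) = 1.36*j - 1.27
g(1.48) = 3.01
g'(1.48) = 0.74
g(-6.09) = 36.35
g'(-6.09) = -9.55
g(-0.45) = 4.11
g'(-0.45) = -1.88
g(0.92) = 2.81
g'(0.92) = -0.02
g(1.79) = 3.31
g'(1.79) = 1.16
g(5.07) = 14.44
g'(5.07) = 5.63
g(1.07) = 2.82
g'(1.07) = 0.19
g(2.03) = 3.62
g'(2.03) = 1.49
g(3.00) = 5.71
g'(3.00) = 2.81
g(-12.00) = 116.56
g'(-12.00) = -17.59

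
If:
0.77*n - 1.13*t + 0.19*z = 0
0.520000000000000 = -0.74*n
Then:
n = -0.70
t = 0.168141592920354*z - 0.478832815116001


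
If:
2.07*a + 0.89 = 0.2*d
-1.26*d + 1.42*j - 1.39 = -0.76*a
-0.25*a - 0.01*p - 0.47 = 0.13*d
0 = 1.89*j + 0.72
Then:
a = -0.61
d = -1.90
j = -0.38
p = -6.92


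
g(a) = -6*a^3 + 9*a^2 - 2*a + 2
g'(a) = -18*a^2 + 18*a - 2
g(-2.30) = 127.21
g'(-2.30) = -138.62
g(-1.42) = 40.17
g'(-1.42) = -63.86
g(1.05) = 2.88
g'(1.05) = -2.94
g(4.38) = -338.27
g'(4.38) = -268.48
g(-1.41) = 39.53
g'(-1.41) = -63.17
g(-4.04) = 552.61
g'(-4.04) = -368.51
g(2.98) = -82.82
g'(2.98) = -108.21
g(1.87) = -9.50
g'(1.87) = -31.28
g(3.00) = -85.00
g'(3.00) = -110.00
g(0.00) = 2.00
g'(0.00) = -2.00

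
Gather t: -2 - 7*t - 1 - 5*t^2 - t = -5*t^2 - 8*t - 3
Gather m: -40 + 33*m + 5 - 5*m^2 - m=-5*m^2 + 32*m - 35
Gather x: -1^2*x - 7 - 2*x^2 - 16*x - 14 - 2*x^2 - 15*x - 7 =-4*x^2 - 32*x - 28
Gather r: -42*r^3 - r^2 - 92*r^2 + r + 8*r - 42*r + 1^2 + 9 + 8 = -42*r^3 - 93*r^2 - 33*r + 18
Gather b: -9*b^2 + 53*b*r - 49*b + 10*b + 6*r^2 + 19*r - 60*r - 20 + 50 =-9*b^2 + b*(53*r - 39) + 6*r^2 - 41*r + 30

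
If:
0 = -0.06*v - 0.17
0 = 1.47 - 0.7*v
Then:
No Solution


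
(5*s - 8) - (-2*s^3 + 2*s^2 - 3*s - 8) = 2*s^3 - 2*s^2 + 8*s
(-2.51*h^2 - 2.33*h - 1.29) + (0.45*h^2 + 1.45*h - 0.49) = -2.06*h^2 - 0.88*h - 1.78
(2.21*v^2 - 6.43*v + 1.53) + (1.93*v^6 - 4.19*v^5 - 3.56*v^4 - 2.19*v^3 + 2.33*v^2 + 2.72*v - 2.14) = 1.93*v^6 - 4.19*v^5 - 3.56*v^4 - 2.19*v^3 + 4.54*v^2 - 3.71*v - 0.61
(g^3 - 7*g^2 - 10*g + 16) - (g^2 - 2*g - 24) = g^3 - 8*g^2 - 8*g + 40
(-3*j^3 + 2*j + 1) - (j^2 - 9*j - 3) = -3*j^3 - j^2 + 11*j + 4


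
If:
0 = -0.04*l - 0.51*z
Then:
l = -12.75*z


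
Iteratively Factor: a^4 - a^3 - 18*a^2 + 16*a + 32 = (a + 4)*(a^3 - 5*a^2 + 2*a + 8) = (a + 1)*(a + 4)*(a^2 - 6*a + 8) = (a - 4)*(a + 1)*(a + 4)*(a - 2)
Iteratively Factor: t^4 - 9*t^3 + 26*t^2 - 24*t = (t - 3)*(t^3 - 6*t^2 + 8*t) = t*(t - 3)*(t^2 - 6*t + 8) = t*(t - 3)*(t - 2)*(t - 4)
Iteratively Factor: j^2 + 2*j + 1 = (j + 1)*(j + 1)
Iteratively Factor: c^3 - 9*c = (c)*(c^2 - 9) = c*(c + 3)*(c - 3)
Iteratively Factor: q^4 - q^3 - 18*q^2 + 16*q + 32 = (q - 4)*(q^3 + 3*q^2 - 6*q - 8) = (q - 4)*(q - 2)*(q^2 + 5*q + 4) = (q - 4)*(q - 2)*(q + 1)*(q + 4)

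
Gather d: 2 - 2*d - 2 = -2*d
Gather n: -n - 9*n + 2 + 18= 20 - 10*n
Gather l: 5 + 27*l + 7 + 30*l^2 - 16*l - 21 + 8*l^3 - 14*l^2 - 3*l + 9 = 8*l^3 + 16*l^2 + 8*l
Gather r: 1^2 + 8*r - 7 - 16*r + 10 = 4 - 8*r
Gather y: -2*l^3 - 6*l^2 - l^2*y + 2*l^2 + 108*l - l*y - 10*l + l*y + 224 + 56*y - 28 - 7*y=-2*l^3 - 4*l^2 + 98*l + y*(49 - l^2) + 196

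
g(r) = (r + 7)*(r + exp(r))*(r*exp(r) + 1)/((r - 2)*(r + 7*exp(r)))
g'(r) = (r + 7)*(r + exp(r))*(r*exp(r) + exp(r))/((r - 2)*(r + 7*exp(r))) + (r + 7)*(r + exp(r))*(r*exp(r) + 1)*(-7*exp(r) - 1)/((r - 2)*(r + 7*exp(r))^2) + (r + 7)*(r*exp(r) + 1)*(exp(r) + 1)/((r - 2)*(r + 7*exp(r))) + (r + exp(r))*(r*exp(r) + 1)/((r - 2)*(r + 7*exp(r))) - (r + 7)*(r + exp(r))*(r*exp(r) + 1)/((r - 2)^2*(r + 7*exp(r)))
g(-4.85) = -0.30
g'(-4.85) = -0.18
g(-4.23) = -0.43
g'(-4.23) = -0.21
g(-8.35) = 0.13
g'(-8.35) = -0.08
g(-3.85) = -0.51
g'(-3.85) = -0.24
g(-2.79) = -0.84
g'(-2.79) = -0.45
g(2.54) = 97.80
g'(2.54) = -46.90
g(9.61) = 44711.90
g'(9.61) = 46158.54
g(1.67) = -46.60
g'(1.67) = -209.89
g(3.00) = 98.48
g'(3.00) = 33.37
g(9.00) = 23836.14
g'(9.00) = 24548.69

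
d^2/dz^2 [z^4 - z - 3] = 12*z^2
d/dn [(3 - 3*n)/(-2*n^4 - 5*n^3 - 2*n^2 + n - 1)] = 3*n*(-6*n^3 - 2*n^2 + 13*n + 4)/(4*n^8 + 20*n^7 + 33*n^6 + 16*n^5 - 2*n^4 + 6*n^3 + 5*n^2 - 2*n + 1)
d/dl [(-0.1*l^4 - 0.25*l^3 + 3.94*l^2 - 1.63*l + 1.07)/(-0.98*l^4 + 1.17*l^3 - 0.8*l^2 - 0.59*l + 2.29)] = (-0.362*l^6 + 7.8824*l^5 - 9.025*l^4 + 7.3876*l^3 - 9.1018*l^2 + 19.7572*l - 3.1014)/(0.9604*l^8 - 2.2932*l^7 + 2.9369*l^6 - 0.7156*l^5 - 5.229*l^4 + 6.3026*l^3 - 3.3159*l^2 - 2.7022*l + 5.2441)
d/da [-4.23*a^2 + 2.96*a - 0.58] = 2.96 - 8.46*a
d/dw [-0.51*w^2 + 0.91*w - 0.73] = 0.91 - 1.02*w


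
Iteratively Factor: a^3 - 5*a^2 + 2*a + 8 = (a - 2)*(a^2 - 3*a - 4) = (a - 2)*(a + 1)*(a - 4)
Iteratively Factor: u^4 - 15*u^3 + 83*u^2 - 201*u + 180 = (u - 3)*(u^3 - 12*u^2 + 47*u - 60) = (u - 3)^2*(u^2 - 9*u + 20) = (u - 4)*(u - 3)^2*(u - 5)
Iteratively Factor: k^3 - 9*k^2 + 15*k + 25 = (k + 1)*(k^2 - 10*k + 25) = (k - 5)*(k + 1)*(k - 5)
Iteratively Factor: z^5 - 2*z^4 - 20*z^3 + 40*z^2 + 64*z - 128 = (z - 2)*(z^4 - 20*z^2 + 64) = (z - 2)*(z + 2)*(z^3 - 2*z^2 - 16*z + 32) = (z - 4)*(z - 2)*(z + 2)*(z^2 + 2*z - 8) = (z - 4)*(z - 2)*(z + 2)*(z + 4)*(z - 2)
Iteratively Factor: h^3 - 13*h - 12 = (h + 1)*(h^2 - h - 12) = (h + 1)*(h + 3)*(h - 4)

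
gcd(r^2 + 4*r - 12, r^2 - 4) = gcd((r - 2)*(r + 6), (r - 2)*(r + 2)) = r - 2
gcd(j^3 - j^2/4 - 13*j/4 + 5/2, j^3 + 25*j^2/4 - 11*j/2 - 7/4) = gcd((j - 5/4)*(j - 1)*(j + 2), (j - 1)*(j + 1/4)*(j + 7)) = j - 1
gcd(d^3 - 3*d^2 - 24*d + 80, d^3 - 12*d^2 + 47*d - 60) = d - 4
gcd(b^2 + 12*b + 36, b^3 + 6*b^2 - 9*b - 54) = b + 6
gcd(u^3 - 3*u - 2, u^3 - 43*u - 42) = u + 1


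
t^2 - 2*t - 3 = (t - 3)*(t + 1)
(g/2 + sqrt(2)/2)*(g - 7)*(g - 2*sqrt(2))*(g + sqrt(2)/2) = g^4/2 - 7*g^3/2 - sqrt(2)*g^3/4 - 5*g^2/2 + 7*sqrt(2)*g^2/4 - sqrt(2)*g + 35*g/2 + 7*sqrt(2)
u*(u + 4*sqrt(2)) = u^2 + 4*sqrt(2)*u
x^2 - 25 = (x - 5)*(x + 5)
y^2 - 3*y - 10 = (y - 5)*(y + 2)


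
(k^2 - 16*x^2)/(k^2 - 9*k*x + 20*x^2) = (-k - 4*x)/(-k + 5*x)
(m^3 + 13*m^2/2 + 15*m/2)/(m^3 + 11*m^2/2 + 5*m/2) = (2*m + 3)/(2*m + 1)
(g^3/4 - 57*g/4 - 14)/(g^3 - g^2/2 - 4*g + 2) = (g^3 - 57*g - 56)/(2*(2*g^3 - g^2 - 8*g + 4))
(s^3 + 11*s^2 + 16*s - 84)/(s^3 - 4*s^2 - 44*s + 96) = (s + 7)/(s - 8)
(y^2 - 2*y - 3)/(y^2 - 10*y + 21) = (y + 1)/(y - 7)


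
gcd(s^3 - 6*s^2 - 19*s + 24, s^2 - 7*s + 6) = s - 1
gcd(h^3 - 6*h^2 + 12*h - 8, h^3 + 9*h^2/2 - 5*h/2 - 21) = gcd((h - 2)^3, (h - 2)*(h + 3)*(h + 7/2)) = h - 2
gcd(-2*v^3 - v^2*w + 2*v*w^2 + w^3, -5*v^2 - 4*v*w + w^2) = v + w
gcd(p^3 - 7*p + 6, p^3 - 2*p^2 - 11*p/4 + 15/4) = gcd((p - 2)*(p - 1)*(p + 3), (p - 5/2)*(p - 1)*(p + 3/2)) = p - 1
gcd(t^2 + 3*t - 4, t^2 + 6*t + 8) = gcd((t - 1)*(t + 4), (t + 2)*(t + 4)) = t + 4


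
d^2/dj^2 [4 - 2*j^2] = -4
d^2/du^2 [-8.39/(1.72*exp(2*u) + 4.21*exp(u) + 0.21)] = (-8.39*(3.44*exp(u) + 4.21)*(6.88*exp(u) + 8.42)*exp(u) + (57.7232*exp(u) + 35.3219)*(1.72*exp(2*u) + 4.21*exp(u) + 0.21))*exp(u)/(1.72*exp(2*u) + 4.21*exp(u) + 0.21)^3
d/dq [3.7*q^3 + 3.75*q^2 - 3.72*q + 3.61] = 11.1*q^2 + 7.5*q - 3.72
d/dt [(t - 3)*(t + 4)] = 2*t + 1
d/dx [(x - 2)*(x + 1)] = 2*x - 1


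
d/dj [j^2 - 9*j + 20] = 2*j - 9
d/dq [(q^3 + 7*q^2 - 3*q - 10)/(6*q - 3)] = (4*q^3 + 11*q^2 - 14*q + 23)/(3*(4*q^2 - 4*q + 1))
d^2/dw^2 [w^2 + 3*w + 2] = 2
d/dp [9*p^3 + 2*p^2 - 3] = p*(27*p + 4)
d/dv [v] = 1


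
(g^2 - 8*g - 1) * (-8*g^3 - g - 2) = -8*g^5 + 64*g^4 + 7*g^3 + 6*g^2 + 17*g + 2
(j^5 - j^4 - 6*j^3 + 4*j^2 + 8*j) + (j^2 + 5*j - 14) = j^5 - j^4 - 6*j^3 + 5*j^2 + 13*j - 14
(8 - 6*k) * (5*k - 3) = -30*k^2 + 58*k - 24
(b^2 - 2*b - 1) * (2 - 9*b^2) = -9*b^4 + 18*b^3 + 11*b^2 - 4*b - 2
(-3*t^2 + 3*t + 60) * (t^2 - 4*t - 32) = -3*t^4 + 15*t^3 + 144*t^2 - 336*t - 1920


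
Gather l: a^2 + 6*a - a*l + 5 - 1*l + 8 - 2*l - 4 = a^2 + 6*a + l*(-a - 3) + 9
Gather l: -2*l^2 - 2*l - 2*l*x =-2*l^2 + l*(-2*x - 2)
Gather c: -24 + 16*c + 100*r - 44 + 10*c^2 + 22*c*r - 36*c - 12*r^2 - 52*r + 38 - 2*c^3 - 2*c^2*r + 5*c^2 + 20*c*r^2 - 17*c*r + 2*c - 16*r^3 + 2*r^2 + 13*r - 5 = -2*c^3 + c^2*(15 - 2*r) + c*(20*r^2 + 5*r - 18) - 16*r^3 - 10*r^2 + 61*r - 35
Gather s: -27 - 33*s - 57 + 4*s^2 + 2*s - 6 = 4*s^2 - 31*s - 90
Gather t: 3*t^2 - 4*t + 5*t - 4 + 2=3*t^2 + t - 2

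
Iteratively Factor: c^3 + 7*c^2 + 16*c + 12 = (c + 2)*(c^2 + 5*c + 6) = (c + 2)^2*(c + 3)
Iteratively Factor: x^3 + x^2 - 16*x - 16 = (x + 1)*(x^2 - 16) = (x - 4)*(x + 1)*(x + 4)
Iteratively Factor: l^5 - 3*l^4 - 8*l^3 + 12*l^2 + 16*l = (l - 2)*(l^4 - l^3 - 10*l^2 - 8*l) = (l - 2)*(l + 1)*(l^3 - 2*l^2 - 8*l) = (l - 4)*(l - 2)*(l + 1)*(l^2 + 2*l) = l*(l - 4)*(l - 2)*(l + 1)*(l + 2)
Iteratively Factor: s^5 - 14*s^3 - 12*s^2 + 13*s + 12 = (s + 1)*(s^4 - s^3 - 13*s^2 + s + 12) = (s - 4)*(s + 1)*(s^3 + 3*s^2 - s - 3) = (s - 4)*(s + 1)*(s + 3)*(s^2 - 1) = (s - 4)*(s + 1)^2*(s + 3)*(s - 1)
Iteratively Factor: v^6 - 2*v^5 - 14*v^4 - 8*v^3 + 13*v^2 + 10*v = (v)*(v^5 - 2*v^4 - 14*v^3 - 8*v^2 + 13*v + 10) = v*(v + 2)*(v^4 - 4*v^3 - 6*v^2 + 4*v + 5) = v*(v + 1)*(v + 2)*(v^3 - 5*v^2 - v + 5) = v*(v + 1)^2*(v + 2)*(v^2 - 6*v + 5) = v*(v - 5)*(v + 1)^2*(v + 2)*(v - 1)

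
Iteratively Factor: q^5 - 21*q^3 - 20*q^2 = (q + 4)*(q^4 - 4*q^3 - 5*q^2) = (q + 1)*(q + 4)*(q^3 - 5*q^2) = q*(q + 1)*(q + 4)*(q^2 - 5*q) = q^2*(q + 1)*(q + 4)*(q - 5)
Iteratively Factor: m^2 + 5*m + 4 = (m + 1)*(m + 4)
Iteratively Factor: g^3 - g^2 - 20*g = (g + 4)*(g^2 - 5*g) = (g - 5)*(g + 4)*(g)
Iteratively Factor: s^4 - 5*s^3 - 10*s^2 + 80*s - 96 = (s - 2)*(s^3 - 3*s^2 - 16*s + 48) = (s - 2)*(s + 4)*(s^2 - 7*s + 12) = (s - 3)*(s - 2)*(s + 4)*(s - 4)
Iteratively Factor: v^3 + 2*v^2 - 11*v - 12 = (v - 3)*(v^2 + 5*v + 4) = (v - 3)*(v + 4)*(v + 1)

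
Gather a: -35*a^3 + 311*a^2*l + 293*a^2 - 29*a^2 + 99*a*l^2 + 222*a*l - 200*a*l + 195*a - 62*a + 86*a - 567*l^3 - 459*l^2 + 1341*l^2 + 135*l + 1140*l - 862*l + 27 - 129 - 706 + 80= -35*a^3 + a^2*(311*l + 264) + a*(99*l^2 + 22*l + 219) - 567*l^3 + 882*l^2 + 413*l - 728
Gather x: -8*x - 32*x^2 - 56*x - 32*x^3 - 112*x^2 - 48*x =-32*x^3 - 144*x^2 - 112*x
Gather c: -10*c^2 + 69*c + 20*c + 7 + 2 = -10*c^2 + 89*c + 9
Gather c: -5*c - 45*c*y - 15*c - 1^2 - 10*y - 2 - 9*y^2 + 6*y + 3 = c*(-45*y - 20) - 9*y^2 - 4*y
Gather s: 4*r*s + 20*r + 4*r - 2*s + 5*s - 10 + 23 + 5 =24*r + s*(4*r + 3) + 18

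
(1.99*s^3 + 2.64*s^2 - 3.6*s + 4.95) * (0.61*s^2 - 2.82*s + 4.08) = 1.2139*s^5 - 4.0014*s^4 - 1.5216*s^3 + 23.9427*s^2 - 28.647*s + 20.196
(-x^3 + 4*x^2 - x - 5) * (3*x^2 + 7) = -3*x^5 + 12*x^4 - 10*x^3 + 13*x^2 - 7*x - 35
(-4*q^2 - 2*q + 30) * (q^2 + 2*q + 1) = -4*q^4 - 10*q^3 + 22*q^2 + 58*q + 30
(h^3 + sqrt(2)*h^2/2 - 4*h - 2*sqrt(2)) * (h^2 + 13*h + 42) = h^5 + sqrt(2)*h^4/2 + 13*h^4 + 13*sqrt(2)*h^3/2 + 38*h^3 - 52*h^2 + 19*sqrt(2)*h^2 - 168*h - 26*sqrt(2)*h - 84*sqrt(2)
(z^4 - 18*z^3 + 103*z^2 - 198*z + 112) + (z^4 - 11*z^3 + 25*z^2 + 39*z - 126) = 2*z^4 - 29*z^3 + 128*z^2 - 159*z - 14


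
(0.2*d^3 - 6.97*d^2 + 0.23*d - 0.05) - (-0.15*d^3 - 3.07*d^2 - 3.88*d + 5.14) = 0.35*d^3 - 3.9*d^2 + 4.11*d - 5.19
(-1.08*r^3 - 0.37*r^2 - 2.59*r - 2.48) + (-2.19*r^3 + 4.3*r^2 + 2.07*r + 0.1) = -3.27*r^3 + 3.93*r^2 - 0.52*r - 2.38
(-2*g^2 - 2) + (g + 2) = -2*g^2 + g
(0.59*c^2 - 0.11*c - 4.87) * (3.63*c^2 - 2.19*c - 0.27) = 2.1417*c^4 - 1.6914*c^3 - 17.5965*c^2 + 10.695*c + 1.3149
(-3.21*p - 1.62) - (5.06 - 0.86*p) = -2.35*p - 6.68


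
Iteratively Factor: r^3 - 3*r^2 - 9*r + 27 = (r + 3)*(r^2 - 6*r + 9) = (r - 3)*(r + 3)*(r - 3)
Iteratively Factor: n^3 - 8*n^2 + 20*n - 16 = (n - 2)*(n^2 - 6*n + 8) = (n - 2)^2*(n - 4)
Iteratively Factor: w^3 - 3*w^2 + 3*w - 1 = (w - 1)*(w^2 - 2*w + 1) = (w - 1)^2*(w - 1)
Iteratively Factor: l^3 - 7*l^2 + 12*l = (l - 4)*(l^2 - 3*l) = (l - 4)*(l - 3)*(l)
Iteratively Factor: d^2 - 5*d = (d - 5)*(d)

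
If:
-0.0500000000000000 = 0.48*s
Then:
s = -0.10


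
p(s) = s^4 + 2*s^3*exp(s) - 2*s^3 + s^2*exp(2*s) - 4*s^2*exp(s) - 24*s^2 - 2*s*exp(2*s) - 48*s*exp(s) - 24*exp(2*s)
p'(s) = 2*s^3*exp(s) + 4*s^3 + 2*s^2*exp(2*s) + 2*s^2*exp(s) - 6*s^2 - 2*s*exp(2*s) - 56*s*exp(s) - 48*s - 50*exp(2*s) - 48*exp(s)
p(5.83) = -200275.66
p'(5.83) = 762755.32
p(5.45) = -294922.42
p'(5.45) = -73812.01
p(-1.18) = -15.42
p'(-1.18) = 42.88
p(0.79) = -223.62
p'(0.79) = -482.37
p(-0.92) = -5.80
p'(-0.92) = 30.04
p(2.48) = -4743.78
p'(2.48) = -7898.28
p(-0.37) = -2.38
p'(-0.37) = -25.36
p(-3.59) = -49.90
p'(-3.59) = -87.71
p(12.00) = 2543330725328.40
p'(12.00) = 5669164311747.75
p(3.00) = -11191.78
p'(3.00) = -18312.61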